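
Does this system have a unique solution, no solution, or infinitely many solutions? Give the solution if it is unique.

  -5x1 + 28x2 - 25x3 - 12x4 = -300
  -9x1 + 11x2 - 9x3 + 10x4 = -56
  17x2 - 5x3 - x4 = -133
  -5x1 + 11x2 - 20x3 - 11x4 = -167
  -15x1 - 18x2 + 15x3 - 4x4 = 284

x1 = -6, x2 = -6, x3 = 6, x4 = 1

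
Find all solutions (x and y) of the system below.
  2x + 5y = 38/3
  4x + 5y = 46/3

Row-reduce the augmented matrix:
R1 ← R1 / (2).
R2 ← R2 − 4·R1.
R2 ← R2 / (-5).
R1 ← R1 − 5/2·R2.
Reading off the reduced rows gives x = 4/3, y = 2.

x = 4/3, y = 2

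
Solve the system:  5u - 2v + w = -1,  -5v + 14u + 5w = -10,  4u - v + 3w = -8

infinitely many solutions

Row-reduce:
R1 ← R1 / (5).
R2 ← R2 − 14·R1.
R3 ← R3 − 4·R1.
R2 ← R2 / (3/5).
R1 ← R1 + 2/5·R2.
R3 ← R3 − 3/5·R2.
Rank is 2 with 3 unknowns, leaving w free.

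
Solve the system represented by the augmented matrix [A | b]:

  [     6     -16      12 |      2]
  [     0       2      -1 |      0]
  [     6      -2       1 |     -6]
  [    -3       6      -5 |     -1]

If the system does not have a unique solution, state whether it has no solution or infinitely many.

Row-reduce the augmented matrix:
R1 ← R1 / (6).
R3 ← R3 − 6·R1.
R4 ← R4 + 3·R1.
R2 ← R2 / (2).
R1 ← R1 + 8/3·R2.
R3 ← R3 − 14·R2.
R4 ← R4 + 2·R2.
R3 ← R3 / (-4).
R1 ← R1 − 2/3·R3.
R2 ← R2 + 1/2·R3.
R4 reduces to 0 = 0, so the extra equation is consistent.
Reading off the reduced rows gives x_1 = -1, x_2 = 1, x_3 = 2.

x_1 = -1, x_2 = 1, x_3 = 2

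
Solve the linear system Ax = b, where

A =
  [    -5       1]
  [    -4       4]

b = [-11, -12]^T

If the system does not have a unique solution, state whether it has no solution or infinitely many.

Row-reduce the augmented matrix:
R1 ← R1 / (-5).
R2 ← R2 + 4·R1.
R2 ← R2 / (16/5).
R1 ← R1 + 1/5·R2.
Reading off the reduced rows gives x_1 = 2, x_2 = -1.

x_1 = 2, x_2 = -1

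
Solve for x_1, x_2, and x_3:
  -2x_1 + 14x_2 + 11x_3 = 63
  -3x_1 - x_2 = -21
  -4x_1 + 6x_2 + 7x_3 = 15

x_1 = 6, x_2 = 3, x_3 = 3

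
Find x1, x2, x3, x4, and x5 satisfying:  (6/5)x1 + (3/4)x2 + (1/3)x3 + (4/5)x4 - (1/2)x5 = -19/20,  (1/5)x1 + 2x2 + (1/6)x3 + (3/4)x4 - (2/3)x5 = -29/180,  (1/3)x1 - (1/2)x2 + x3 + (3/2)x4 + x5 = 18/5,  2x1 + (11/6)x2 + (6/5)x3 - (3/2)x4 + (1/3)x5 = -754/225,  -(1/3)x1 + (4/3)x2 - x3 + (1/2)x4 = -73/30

x1 = -2, x2 = -3/5, x3 = 14/5, x4 = 1, x5 = -1/3

Row-reduce the augmented matrix:
R1 ← R1 / (6/5).
R2 ← R2 − 1/5·R1.
R3 ← R3 − 1/3·R1.
R4 ← R4 − 2·R1.
R5 ← R5 + 1/3·R1.
R2 ← R2 / (15/8).
R1 ← R1 − 5/8·R2.
R3 ← R3 + 17/24·R2.
R4 ← R4 − 7/12·R2.
R5 ← R5 − 37/24·R2.
R3 ← R3 / (769/810).
R1 ← R1 − 13/54·R3.
R2 ← R2 − 8/135·R3.
R4 ← R4 − 247/405·R3.
R5 ← R5 + 809/810·R3.
R4 ← R4 / (-460901/115350).
R1 ← R1 − 60/769·R4.
R2 ← R2 − 902/3845·R4.
R3 ← R3 − 12237/7690·R4.
R5 ← R5 − 4163/2307·R4.
R5 ← R5 / (2280638/1382703).
R1 ← R1 + 202950/460901·R5.
R2 ← R2 + 149302/460901·R5.
R3 ← R3 − 585070/460901·R5.
R4 ← R4 + 262340/1382703·R5.
Reading off the reduced rows gives x1 = -2, x2 = -3/5, x3 = 14/5, x4 = 1, x5 = -1/3.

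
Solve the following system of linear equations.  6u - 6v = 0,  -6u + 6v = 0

infinitely many solutions

Row-reduce:
R1 ← R1 / (6).
R2 ← R2 + 6·R1.
Rank is 1 with 2 unknowns, leaving v free.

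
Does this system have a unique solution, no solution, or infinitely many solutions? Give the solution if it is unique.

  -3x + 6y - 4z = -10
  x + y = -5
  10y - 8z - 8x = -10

Row-reduce:
R1 ← R1 / (-3).
R2 ← R2 − 1·R1.
R3 ← R3 + 8·R1.
R2 ← R2 / (3).
R1 ← R1 + 2·R2.
R3 ← R3 + 6·R2.
Rank is 2 with 3 unknowns, leaving z free.

infinitely many solutions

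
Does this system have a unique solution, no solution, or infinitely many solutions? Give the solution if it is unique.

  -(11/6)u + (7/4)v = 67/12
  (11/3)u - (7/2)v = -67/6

Row-reduce:
R1 ← R1 / (-11/6).
R2 ← R2 − 11/3·R1.
Rank is 1 with 2 unknowns, leaving v free.

infinitely many solutions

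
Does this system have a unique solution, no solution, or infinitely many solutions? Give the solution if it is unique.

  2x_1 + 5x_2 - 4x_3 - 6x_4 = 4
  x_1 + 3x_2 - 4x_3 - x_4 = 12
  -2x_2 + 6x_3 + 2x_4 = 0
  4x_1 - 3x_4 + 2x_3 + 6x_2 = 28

x_1 = 4, x_2 = 4, x_3 = 0, x_4 = 4

Row-reduce the augmented matrix:
R1 ← R1 / (2).
R2 ← R2 − 1·R1.
R4 ← R4 − 4·R1.
R2 ← R2 / (1/2).
R1 ← R1 − 5/2·R2.
R3 ← R3 + 2·R2.
R4 ← R4 + 4·R2.
R3 ← R3 / (-2).
R1 ← R1 − 8·R3.
R2 ← R2 + 4·R3.
R4 ← R4 + 6·R3.
R4 ← R4 / (-5).
R1 ← R1 − 27·R4.
R2 ← R2 + 16·R4.
R3 ← R3 + 5·R4.
Reading off the reduced rows gives x_1 = 4, x_2 = 4, x_3 = 0, x_4 = 4.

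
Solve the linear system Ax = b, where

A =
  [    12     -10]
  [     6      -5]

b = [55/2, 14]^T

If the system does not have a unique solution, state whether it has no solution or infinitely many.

Row-reduce:
R1 ← R1 / (12).
R2 ← R2 − 6·R1.
Row 2 reduces to 0 = 1/4, a contradiction. The system is inconsistent.

no solution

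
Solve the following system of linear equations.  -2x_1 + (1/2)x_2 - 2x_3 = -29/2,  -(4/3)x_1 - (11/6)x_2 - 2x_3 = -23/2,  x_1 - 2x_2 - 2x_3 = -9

x_1 = 1, x_2 = -1, x_3 = 6

Row-reduce the augmented matrix:
R1 ← R1 / (-2).
R2 ← R2 + 4/3·R1.
R3 ← R3 − 1·R1.
R2 ← R2 / (-13/6).
R1 ← R1 + 1/4·R2.
R3 ← R3 + 7/4·R2.
R3 ← R3 / (-32/13).
R1 ← R1 − 14/13·R3.
R2 ← R2 − 4/13·R3.
Reading off the reduced rows gives x_1 = 1, x_2 = -1, x_3 = 6.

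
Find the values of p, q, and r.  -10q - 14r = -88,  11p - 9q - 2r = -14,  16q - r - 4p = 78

Row-reduce the augmented matrix:
Swap R1 and R2.
R1 ← R1 / (11).
R3 ← R3 + 4·R1.
R2 ← R2 / (-10).
R1 ← R1 + 9/11·R2.
R3 ← R3 − 140/11·R2.
R3 ← R3 / (-215/11).
R1 ← R1 − 53/55·R3.
R2 ← R2 − 7/5·R3.
Reading off the reduced rows gives p = 4, q = 6, r = 2.

p = 4, q = 6, r = 2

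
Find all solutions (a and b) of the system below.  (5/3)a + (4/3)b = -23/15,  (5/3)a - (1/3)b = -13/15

Row-reduce the augmented matrix:
R1 ← R1 / (5/3).
R2 ← R2 − 5/3·R1.
R2 ← R2 / (-5/3).
R1 ← R1 − 4/5·R2.
Reading off the reduced rows gives a = -3/5, b = -2/5.

a = -3/5, b = -2/5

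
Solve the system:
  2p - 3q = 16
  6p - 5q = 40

Row-reduce the augmented matrix:
R1 ← R1 / (2).
R2 ← R2 − 6·R1.
R2 ← R2 / (4).
R1 ← R1 + 3/2·R2.
Reading off the reduced rows gives p = 5, q = -2.

p = 5, q = -2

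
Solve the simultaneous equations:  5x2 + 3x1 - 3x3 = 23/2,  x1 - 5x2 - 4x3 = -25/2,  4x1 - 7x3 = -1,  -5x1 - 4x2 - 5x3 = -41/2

x1 = 3/2, x2 = 2, x3 = 1

Row-reduce the augmented matrix:
R1 ← R1 / (3).
R2 ← R2 − 1·R1.
R3 ← R3 − 4·R1.
R4 ← R4 + 5·R1.
R2 ← R2 / (-20/3).
R1 ← R1 − 5/3·R2.
R3 ← R3 + 20/3·R2.
R4 ← R4 − 13/3·R2.
Swap R3 and R4.
R3 ← R3 / (-239/20).
R1 ← R1 + 7/4·R3.
R2 ← R2 − 9/20·R3.
R4 reduces to 0 = 0, so the extra equation is consistent.
Reading off the reduced rows gives x1 = 3/2, x2 = 2, x3 = 1.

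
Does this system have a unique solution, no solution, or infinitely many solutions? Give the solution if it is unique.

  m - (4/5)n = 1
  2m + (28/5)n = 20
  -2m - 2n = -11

Row-reduce the augmented matrix:
R2 ← R2 − 2·R1.
R3 ← R3 + 2·R1.
R2 ← R2 / (36/5).
R1 ← R1 + 4/5·R2.
R3 ← R3 + 18/5·R2.
R3 reduces to 0 = 0, so the extra equation is consistent.
Reading off the reduced rows gives m = 3, n = 5/2.

m = 3, n = 5/2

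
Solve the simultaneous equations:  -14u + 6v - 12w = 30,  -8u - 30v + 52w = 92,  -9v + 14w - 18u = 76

infinitely many solutions

Row-reduce:
R1 ← R1 / (-14).
R2 ← R2 + 8·R1.
R3 ← R3 + 18·R1.
R2 ← R2 / (-234/7).
R1 ← R1 + 3/7·R2.
R3 ← R3 + 117/7·R2.
Rank is 2 with 3 unknowns, leaving w free.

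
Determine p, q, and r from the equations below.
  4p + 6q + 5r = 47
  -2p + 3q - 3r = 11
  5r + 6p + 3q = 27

Row-reduce the augmented matrix:
R1 ← R1 / (4).
R2 ← R2 + 2·R1.
R3 ← R3 − 6·R1.
R2 ← R2 / (6).
R1 ← R1 − 3/2·R2.
R3 ← R3 + 6·R2.
R3 ← R3 / (-3).
R1 ← R1 − 11/8·R3.
R2 ← R2 + 1/12·R3.
Reading off the reduced rows gives p = -1, q = 6, r = 3.

p = -1, q = 6, r = 3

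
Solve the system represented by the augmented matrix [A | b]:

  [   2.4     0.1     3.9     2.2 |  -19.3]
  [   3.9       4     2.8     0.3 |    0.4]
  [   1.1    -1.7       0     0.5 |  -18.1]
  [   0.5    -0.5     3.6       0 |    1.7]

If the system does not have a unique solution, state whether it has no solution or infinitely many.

Row-reduce the augmented matrix:
R1 ← R1 / (12/5).
R2 ← R2 − 39/10·R1.
R3 ← R3 − 11/10·R1.
R4 ← R4 − 1/2·R1.
R2 ← R2 / (307/80).
R1 ← R1 − 1/24·R2.
R3 ← R3 + 419/240·R2.
R4 ← R4 + 25/48·R2.
R3 ← R3 / (-6257/1842).
R1 ← R1 − 1532/921·R3.
R2 ← R2 + 283/307·R3.
R4 ← R4 − 21251/9210·R3.
R4 ← R4 / (-707099/312850).
R1 ← R1 + 823/31285·R4.
R2 ← R2 + 9734/31285·R4.
R3 ← R3 − 18404/31285·R4.
Reading off the reduced rows gives x_1 = -6, x_2 = 5, x_3 = 2, x_4 = -6.

x_1 = -6, x_2 = 5, x_3 = 2, x_4 = -6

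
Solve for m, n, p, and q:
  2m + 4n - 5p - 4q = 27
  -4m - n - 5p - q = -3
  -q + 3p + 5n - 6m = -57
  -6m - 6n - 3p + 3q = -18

Row-reduce the augmented matrix:
R1 ← R1 / (2).
R2 ← R2 + 4·R1.
R3 ← R3 + 6·R1.
R4 ← R4 + 6·R1.
R2 ← R2 / (7).
R1 ← R1 − 2·R2.
R3 ← R3 − 17·R2.
R4 ← R4 − 6·R2.
R3 ← R3 / (171/7).
R1 ← R1 − 25/14·R3.
R2 ← R2 + 15/7·R3.
R4 ← R4 + 36/7·R3.
R4 ← R4 / (11/19).
R1 ← R1 + 13/171·R4.
R2 ← R2 + 29/57·R4.
R3 ← R3 − 62/171·R4.
Reading off the reduced rows gives m = 6, n = -3, p = -3, q = -3.

m = 6, n = -3, p = -3, q = -3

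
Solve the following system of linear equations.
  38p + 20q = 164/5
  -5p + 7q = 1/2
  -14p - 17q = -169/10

p = 3/5, q = 1/2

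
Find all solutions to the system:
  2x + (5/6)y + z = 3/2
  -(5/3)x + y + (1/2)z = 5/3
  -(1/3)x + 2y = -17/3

x = -1, y = -3, z = 6

Row-reduce the augmented matrix:
R1 ← R1 / (2).
R2 ← R2 + 5/3·R1.
R3 ← R3 + 1/3·R1.
R2 ← R2 / (61/36).
R1 ← R1 − 5/12·R2.
R3 ← R3 − 77/36·R2.
R3 ← R3 / (-185/122).
R1 ← R1 − 21/122·R3.
R2 ← R2 − 48/61·R3.
Reading off the reduced rows gives x = -1, y = -3, z = 6.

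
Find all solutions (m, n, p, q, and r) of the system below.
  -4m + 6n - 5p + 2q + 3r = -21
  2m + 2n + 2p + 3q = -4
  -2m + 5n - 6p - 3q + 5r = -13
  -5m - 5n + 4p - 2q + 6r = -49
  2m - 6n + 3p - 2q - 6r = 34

Row-reduce the augmented matrix:
R1 ← R1 / (-4).
R2 ← R2 − 2·R1.
R3 ← R3 + 2·R1.
R4 ← R4 + 5·R1.
R5 ← R5 − 2·R1.
R2 ← R2 / (5).
R1 ← R1 + 3/2·R2.
R3 ← R3 − 2·R2.
R4 ← R4 + 25/2·R2.
R5 ← R5 + 3·R2.
R3 ← R3 / (-33/10).
R1 ← R1 − 11/10·R3.
R2 ← R2 + 1/10·R3.
R4 ← R4 − 9·R3.
R5 ← R5 − 1/5·R3.
R4 ← R4 / (-215/22).
R1 ← R1 + 7/6·R4.
R2 ← R2 − 32/33·R4.
R3 ← R3 − 56/33·R4.
R5 ← R5 − 35/33·R4.
R5 ← R5 / (-247/129).
R1 ← R1 + 641/645·R5.
R2 ← R2 − 1027/645·R5.
R3 ← R3 − 991/645·R5.
R4 ← R4 + 306/215·R5.
Reading off the reduced rows gives m = 3, n = 0, p = -2, q = -2, r = -5.

m = 3, n = 0, p = -2, q = -2, r = -5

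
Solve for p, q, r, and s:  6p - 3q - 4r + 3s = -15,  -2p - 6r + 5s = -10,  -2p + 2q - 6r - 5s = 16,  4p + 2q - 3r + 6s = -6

p = 0, q = 3, r = 0, s = -2

Row-reduce the augmented matrix:
R1 ← R1 / (6).
R2 ← R2 + 2·R1.
R3 ← R3 + 2·R1.
R4 ← R4 − 4·R1.
R2 ← R2 / (-1).
R1 ← R1 + 1/2·R2.
R3 ← R3 − 1·R2.
R4 ← R4 − 4·R2.
R3 ← R3 / (-44/3).
R1 ← R1 − 3·R3.
R2 ← R2 − 22/3·R3.
R4 ← R4 + 89/3·R3.
R4 ← R4 / (527/22).
R1 ← R1 + 23/11·R4.
R2 ← R2 + 5·R4.
R3 ← R3 + 3/22·R4.
Reading off the reduced rows gives p = 0, q = 3, r = 0, s = -2.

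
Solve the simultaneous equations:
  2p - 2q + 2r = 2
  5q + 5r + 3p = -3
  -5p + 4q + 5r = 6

Row-reduce the augmented matrix:
R1 ← R1 / (2).
R2 ← R2 − 3·R1.
R3 ← R3 + 5·R1.
R2 ← R2 / (8).
R1 ← R1 + 1·R2.
R3 ← R3 + 1·R2.
R3 ← R3 / (41/4).
R1 ← R1 − 5/4·R3.
R2 ← R2 − 1/4·R3.
Reading off the reduced rows gives p = -1, q = -1, r = 1.

p = -1, q = -1, r = 1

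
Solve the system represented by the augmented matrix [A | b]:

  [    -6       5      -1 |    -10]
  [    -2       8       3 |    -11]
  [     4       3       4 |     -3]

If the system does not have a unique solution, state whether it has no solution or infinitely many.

no solution

Row-reduce:
R1 ← R1 / (-6).
R2 ← R2 + 2·R1.
R3 ← R3 − 4·R1.
R2 ← R2 / (19/3).
R1 ← R1 + 5/6·R2.
R3 ← R3 − 19/3·R2.
Row 3 reduces to 0 = -2, a contradiction. The system is inconsistent.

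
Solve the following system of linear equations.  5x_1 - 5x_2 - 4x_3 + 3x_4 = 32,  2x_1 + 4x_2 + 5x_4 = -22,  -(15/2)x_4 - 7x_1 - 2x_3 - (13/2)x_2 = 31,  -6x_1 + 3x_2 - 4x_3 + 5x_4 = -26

infinitely many solutions

Row-reduce:
R1 ← R1 / (5).
R2 ← R2 − 2·R1.
R3 ← R3 + 7·R1.
R4 ← R4 + 6·R1.
R2 ← R2 / (6).
R1 ← R1 + 1·R2.
R3 ← R3 + 27/2·R2.
R4 ← R4 + 3·R2.
R3 ← R3 / (-4).
R1 ← R1 + 8/15·R3.
R2 ← R2 − 4/15·R3.
R4 ← R4 + 8·R3.
Rank is 3 with 4 unknowns, leaving x_4 free.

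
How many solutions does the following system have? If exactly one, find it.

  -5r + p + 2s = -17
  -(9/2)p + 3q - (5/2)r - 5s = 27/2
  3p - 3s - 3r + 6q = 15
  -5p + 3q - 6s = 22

infinitely many solutions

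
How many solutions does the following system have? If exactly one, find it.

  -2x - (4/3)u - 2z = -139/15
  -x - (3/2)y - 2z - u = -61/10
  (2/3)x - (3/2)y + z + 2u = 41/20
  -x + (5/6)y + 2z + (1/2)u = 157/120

Row-reduce the augmented matrix:
R1 ← R1 / (-2).
R2 ← R2 + 1·R1.
R3 ← R3 − 2/3·R1.
R4 ← R4 + 1·R1.
R2 ← R2 / (-3/2).
R3 ← R3 + 3/2·R2.
R4 ← R4 − 5/6·R2.
R3 ← R3 / (4/3).
R1 ← R1 − 1·R3.
R2 ← R2 − 2/3·R3.
R4 ← R4 − 22/9·R3.
R4 ← R4 / (-67/27).
R1 ← R1 + 3/4·R4.
R2 ← R2 + 13/18·R4.
R3 ← R3 − 17/12·R4.
Reading off the reduced rows gives x = 3, y = -1/2, z = 14/5, u = -7/4.

x = 3, y = -1/2, z = 14/5, u = -7/4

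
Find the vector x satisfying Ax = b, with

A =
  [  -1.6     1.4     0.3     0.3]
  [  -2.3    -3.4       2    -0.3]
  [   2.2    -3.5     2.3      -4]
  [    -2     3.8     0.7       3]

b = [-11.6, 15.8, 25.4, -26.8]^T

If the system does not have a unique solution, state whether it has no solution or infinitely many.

Row-reduce the augmented matrix:
R1 ← R1 / (-8/5).
R2 ← R2 + 23/10·R1.
R3 ← R3 − 11/5·R1.
R4 ← R4 + 2·R1.
R2 ← R2 / (-433/80).
R1 ← R1 + 7/8·R2.
R3 ← R3 + 63/40·R2.
R4 ← R4 − 41/20·R2.
R3 ← R3 / (19537/8660).
R1 ← R1 + 191/433·R3.
R2 ← R2 + 251/866·R3.
R4 ← R4 − 398/433·R3.
R4 ← R4 / (103909/27910).
R1 ← R1 + 2035/2791·R4.
R2 ← R2 + 833/2791·R4.
R3 ← R3 + 4175/2791·R4.
Reading off the reduced rows gives x_1 = 2, x_2 = -6, x_3 = 0, x_4 = 0.

x_1 = 2, x_2 = -6, x_3 = 0, x_4 = 0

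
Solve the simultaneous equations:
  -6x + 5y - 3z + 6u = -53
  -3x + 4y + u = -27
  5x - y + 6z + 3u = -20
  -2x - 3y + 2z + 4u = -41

x = 6, y = -1, z = -6, u = -5

Row-reduce the augmented matrix:
R1 ← R1 / (-6).
R2 ← R2 + 3·R1.
R3 ← R3 − 5·R1.
R4 ← R4 + 2·R1.
R2 ← R2 / (3/2).
R1 ← R1 + 5/6·R2.
R3 ← R3 − 19/6·R2.
R4 ← R4 + 14/3·R2.
R3 ← R3 / (1/3).
R1 ← R1 − 4/3·R3.
R2 ← R2 − 1·R3.
R4 ← R4 − 23/3·R3.
R4 ← R4 / (-856/3).
R1 ← R1 + 51·R4.
R2 ← R2 + 38·R4.
R3 ← R3 − 110/3·R4.
Reading off the reduced rows gives x = 6, y = -1, z = -6, u = -5.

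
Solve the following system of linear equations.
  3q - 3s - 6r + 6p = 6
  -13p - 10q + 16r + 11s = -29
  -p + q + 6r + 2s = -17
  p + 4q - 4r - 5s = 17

Row-reduce:
R1 ← R1 / (6).
R2 ← R2 + 13·R1.
R3 ← R3 + 1·R1.
R4 ← R4 − 1·R1.
R2 ← R2 / (-7/2).
R1 ← R1 − 1/2·R2.
R3 ← R3 − 3/2·R2.
R4 ← R4 − 7/2·R2.
R3 ← R3 / (44/7).
R1 ← R1 + 4/7·R3.
R2 ← R2 + 6/7·R3.
Rank is 3 with 4 unknowns, leaving s free.

infinitely many solutions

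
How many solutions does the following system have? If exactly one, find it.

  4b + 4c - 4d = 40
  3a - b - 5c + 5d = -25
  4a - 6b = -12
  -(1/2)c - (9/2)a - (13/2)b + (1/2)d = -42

Row-reduce:
Swap R1 and R2.
R1 ← R1 / (3).
R3 ← R3 − 4·R1.
R4 ← R4 + 9/2·R1.
R2 ← R2 / (4).
R1 ← R1 + 1/3·R2.
R3 ← R3 + 14/3·R2.
R4 ← R4 + 8·R2.
R3 ← R3 / (34/3).
R1 ← R1 + 4/3·R3.
R2 ← R2 − 1·R3.
Row 4 reduces to 0 = 1/2, a contradiction. The system is inconsistent.

no solution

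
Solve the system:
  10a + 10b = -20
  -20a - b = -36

Row-reduce the augmented matrix:
R1 ← R1 / (10).
R2 ← R2 + 20·R1.
R2 ← R2 / (19).
R1 ← R1 − 1·R2.
Reading off the reduced rows gives a = 2, b = -4.

a = 2, b = -4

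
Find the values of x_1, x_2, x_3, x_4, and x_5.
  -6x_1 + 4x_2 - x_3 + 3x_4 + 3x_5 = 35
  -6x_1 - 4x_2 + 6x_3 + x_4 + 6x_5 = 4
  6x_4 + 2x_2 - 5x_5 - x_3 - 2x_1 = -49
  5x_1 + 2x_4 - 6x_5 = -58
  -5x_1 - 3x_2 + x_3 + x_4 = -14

x_1 = -2, x_2 = 5, x_3 = -3, x_4 = -6, x_5 = 6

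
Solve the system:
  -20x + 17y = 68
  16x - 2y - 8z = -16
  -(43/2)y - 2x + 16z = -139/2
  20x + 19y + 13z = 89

Row-reduce:
R1 ← R1 / (-20).
R2 ← R2 − 16·R1.
R3 ← R3 + 2·R1.
R4 ← R4 − 20·R1.
R2 ← R2 / (58/5).
R1 ← R1 + 17/20·R2.
R3 ← R3 + 116/5·R2.
R4 ← R4 − 36·R2.
Swap R3 and R4.
R3 ← R3 / (1097/29).
R1 ← R1 + 17/29·R3.
R2 ← R2 + 20/29·R3.
Row 4 reduces to 0 = 1/2, a contradiction. The system is inconsistent.

no solution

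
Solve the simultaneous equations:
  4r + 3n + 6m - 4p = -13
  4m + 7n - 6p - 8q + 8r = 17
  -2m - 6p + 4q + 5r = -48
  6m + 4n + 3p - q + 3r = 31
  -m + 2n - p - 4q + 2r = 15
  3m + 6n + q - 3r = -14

m = 1, n = -1, p = 6, q = -5, r = 2

Row-reduce the augmented matrix:
R1 ← R1 / (6).
R2 ← R2 − 4·R1.
R3 ← R3 + 2·R1.
R4 ← R4 − 6·R1.
R5 ← R5 + 1·R1.
R6 ← R6 − 3·R1.
R2 ← R2 / (5).
R1 ← R1 − 1/2·R2.
R3 ← R3 − 1·R2.
R4 ← R4 − 1·R2.
R5 ← R5 − 5/2·R2.
R6 ← R6 − 9/2·R2.
R3 ← R3 / (-20/3).
R1 ← R1 + 1/3·R3.
R2 ← R2 + 2/3·R3.
R4 ← R4 − 23/3·R3.
R6 ← R6 − 5·R3.
R4 ← R4 / (176/25).
R1 ← R1 − 13/25·R4.
R2 ← R2 + 54/25·R4.
R3 ← R3 + 21/25·R4.
R6 ← R6 − 62/5·R4.
Swap R5 and R6.
R5 ← R5 / (-4533/352).
R1 ← R1 + 299/704·R5.
R2 ← R2 − 621/352·R5.
R3 ← R3 + 221/704·R5.
R4 ← R4 − 399/704·R5.
R6 reduces to 0 = 0, so the extra equation is consistent.
Reading off the reduced rows gives m = 1, n = -1, p = 6, q = -5, r = 2.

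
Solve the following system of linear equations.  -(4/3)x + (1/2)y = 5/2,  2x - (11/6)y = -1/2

Row-reduce the augmented matrix:
R1 ← R1 / (-4/3).
R2 ← R2 − 2·R1.
R2 ← R2 / (-13/12).
R1 ← R1 + 3/8·R2.
Reading off the reduced rows gives x = -3, y = -3.

x = -3, y = -3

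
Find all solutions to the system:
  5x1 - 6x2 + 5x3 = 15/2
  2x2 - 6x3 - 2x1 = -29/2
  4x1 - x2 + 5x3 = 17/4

Row-reduce the augmented matrix:
R1 ← R1 / (5).
R2 ← R2 + 2·R1.
R3 ← R3 − 4·R1.
R2 ← R2 / (-2/5).
R1 ← R1 + 6/5·R2.
R3 ← R3 − 19/5·R2.
R3 ← R3 / (-37).
R1 ← R1 − 13·R3.
R2 ← R2 − 10·R3.
Reading off the reduced rows gives x1 = -3, x2 = -5/4, x3 = 3.

x1 = -3, x2 = -5/4, x3 = 3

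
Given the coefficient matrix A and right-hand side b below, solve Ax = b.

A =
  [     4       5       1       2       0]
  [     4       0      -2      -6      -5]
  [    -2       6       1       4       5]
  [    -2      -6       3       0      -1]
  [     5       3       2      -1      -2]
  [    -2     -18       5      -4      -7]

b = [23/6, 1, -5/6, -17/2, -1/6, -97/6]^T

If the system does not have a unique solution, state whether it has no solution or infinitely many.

Row-reduce the augmented matrix:
R1 ← R1 / (4).
R2 ← R2 − 4·R1.
R3 ← R3 + 2·R1.
R4 ← R4 + 2·R1.
R5 ← R5 − 5·R1.
R6 ← R6 + 2·R1.
R2 ← R2 / (-5).
R1 ← R1 − 5/4·R2.
R3 ← R3 − 17/2·R2.
R4 ← R4 + 7/2·R2.
R5 ← R5 + 13/4·R2.
R6 ← R6 + 31/2·R2.
R3 ← R3 / (-18/5).
R1 ← R1 + 1/2·R3.
R2 ← R2 − 3/5·R3.
R4 ← R4 − 28/5·R3.
R5 ← R5 − 27/10·R3.
R6 ← R6 − 74/5·R3.
R4 ← R4 / (-61/9).
R1 ← R1 + 11/36·R4.
R2 ← R2 − 1/6·R4.
R3 ← R3 − 43/18·R4.
R5 ← R5 + 19/4·R4.
R6 ← R6 + 122/9·R4.
R5 ← R5 / (42/61).
R1 ← R1 + 77/122·R5.
R2 ← R2 − 21/61·R5.
R3 ← R3 + 4/61·R5.
R4 ← R4 − 53/122·R5.
R6 reduces to 0 = 0, so the extra equation is consistent.
Reading off the reduced rows gives x_1 = 5/2, x_2 = -1, x_3 = -5/2, x_4 = 2/3, x_5 = 2.

x_1 = 5/2, x_2 = -1, x_3 = -5/2, x_4 = 2/3, x_5 = 2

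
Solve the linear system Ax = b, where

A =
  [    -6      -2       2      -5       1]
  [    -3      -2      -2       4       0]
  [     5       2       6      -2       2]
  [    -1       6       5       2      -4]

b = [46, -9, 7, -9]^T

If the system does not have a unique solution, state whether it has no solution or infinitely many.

infinitely many solutions

Row-reduce:
R1 ← R1 / (-6).
R2 ← R2 + 3·R1.
R3 ← R3 − 5·R1.
R4 ← R4 + 1·R1.
R2 ← R2 / (-1).
R1 ← R1 − 1/3·R2.
R3 ← R3 − 1/3·R2.
R4 ← R4 − 19/3·R2.
R3 ← R3 / (20/3).
R1 ← R1 + 4/3·R3.
R2 ← R2 − 3·R3.
R4 ← R4 + 43/3·R3.
R4 ← R4 / (177/5).
R1 ← R1 − 11/5·R4.
R2 ← R2 + 47/10·R4.
R3 ← R3 + 3/5·R4.
Rank is 4 with 5 unknowns, leaving x_5 free.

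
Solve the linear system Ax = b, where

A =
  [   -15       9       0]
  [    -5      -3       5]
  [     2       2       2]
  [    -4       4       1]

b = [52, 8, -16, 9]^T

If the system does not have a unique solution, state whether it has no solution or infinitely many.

Row-reduce:
R1 ← R1 / (-15).
R2 ← R2 + 5·R1.
R3 ← R3 − 2·R1.
R4 ← R4 + 4·R1.
R2 ← R2 / (-6).
R1 ← R1 + 3/5·R2.
R3 ← R3 − 16/5·R2.
R4 ← R4 − 8/5·R2.
R3 ← R3 / (14/3).
R1 ← R1 + 1/2·R3.
R2 ← R2 + 5/6·R3.
R4 ← R4 − 7/3·R3.
Row 4 reduces to 0 = -1/3, a contradiction. The system is inconsistent.

no solution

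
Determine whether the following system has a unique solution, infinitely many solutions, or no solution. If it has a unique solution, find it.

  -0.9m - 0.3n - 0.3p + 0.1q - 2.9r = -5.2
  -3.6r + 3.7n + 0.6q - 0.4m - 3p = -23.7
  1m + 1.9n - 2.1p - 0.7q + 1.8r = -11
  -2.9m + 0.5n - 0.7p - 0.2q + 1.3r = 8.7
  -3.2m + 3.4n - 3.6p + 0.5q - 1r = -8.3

m = -3, n = -3, p = 2, q = 5, r = 3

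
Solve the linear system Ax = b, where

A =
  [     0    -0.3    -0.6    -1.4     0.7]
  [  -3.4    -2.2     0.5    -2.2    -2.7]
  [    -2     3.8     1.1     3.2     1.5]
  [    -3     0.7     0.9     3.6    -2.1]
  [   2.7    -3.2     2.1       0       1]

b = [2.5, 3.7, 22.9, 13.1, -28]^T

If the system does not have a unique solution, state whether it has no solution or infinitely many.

Row-reduce the augmented matrix:
Swap R1 and R2.
R1 ← R1 / (-17/5).
R3 ← R3 + 2·R1.
R4 ← R4 + 3·R1.
R5 ← R5 − 27/10·R1.
R2 ← R2 / (-3/10).
R1 ← R1 − 11/17·R2.
R3 ← R3 − 433/85·R2.
R4 ← R4 − 449/170·R2.
R5 ← R5 + 841/170·R2.
R3 ← R3 / (-319/34).
R1 ← R1 + 49/34·R3.
R2 ← R2 − 2·R3.
R4 ← R4 + 82/17·R3.
R5 ← R5 − 4213/340·R3.
R4 ← R4 / (14962/4785).
R1 ← R1 − 939/1595·R4.
R2 ← R2 − 2666/4785·R4.
R3 ← R3 − 9832/4785·R4.
R5 ← R5 + 17929/4350·R4.
R5 ← R5 / (8135263/1496200).
R1 ← R1 − 35871/149620·R5.
R2 ← R2 − 80949/74810·R5.
R3 ← R3 + 28891/37405·R5.
R4 ← R4 + 11995/29924·R5.
Reading off the reduced rows gives x_1 = -6, x_2 = 2, x_3 = -4, x_4 = 1, x_5 = 3.

x_1 = -6, x_2 = 2, x_3 = -4, x_4 = 1, x_5 = 3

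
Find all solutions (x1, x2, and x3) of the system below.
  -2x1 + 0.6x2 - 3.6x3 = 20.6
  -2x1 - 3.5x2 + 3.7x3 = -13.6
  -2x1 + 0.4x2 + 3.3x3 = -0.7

Row-reduce the augmented matrix:
R1 ← R1 / (-2).
R2 ← R2 + 2·R1.
R3 ← R3 + 2·R1.
R2 ← R2 / (-41/10).
R1 ← R1 + 3/10·R2.
R3 ← R3 + 1/5·R2.
R3 ← R3 / (2683/410).
R1 ← R1 − 519/410·R3.
R2 ← R2 + 73/41·R3.
Reading off the reduced rows gives x1 = -4, x2 = 3, x3 = -3.

x1 = -4, x2 = 3, x3 = -3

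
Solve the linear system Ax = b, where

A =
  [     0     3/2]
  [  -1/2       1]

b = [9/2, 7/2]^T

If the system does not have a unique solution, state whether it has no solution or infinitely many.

Row-reduce the augmented matrix:
Swap R1 and R2.
R1 ← R1 / (-1/2).
R2 ← R2 / (3/2).
R1 ← R1 + 2·R2.
Reading off the reduced rows gives x_1 = -1, x_2 = 3.

x_1 = -1, x_2 = 3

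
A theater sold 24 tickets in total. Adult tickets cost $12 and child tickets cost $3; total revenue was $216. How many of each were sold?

Let a = adult tickets, c = child tickets.
  a + c = 24
  12a + 3c = 216
From equation 1: a = 24 − c.
Substitute into equation 2 and solve: c = 8.
Then a = 16.

adult tickets: 16, child tickets: 8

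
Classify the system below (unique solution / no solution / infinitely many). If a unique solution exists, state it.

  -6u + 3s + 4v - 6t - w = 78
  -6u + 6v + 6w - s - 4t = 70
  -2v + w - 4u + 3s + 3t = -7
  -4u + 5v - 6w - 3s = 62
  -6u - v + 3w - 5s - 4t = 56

u = -6, v = 4, w = -2, s = -2, t = -5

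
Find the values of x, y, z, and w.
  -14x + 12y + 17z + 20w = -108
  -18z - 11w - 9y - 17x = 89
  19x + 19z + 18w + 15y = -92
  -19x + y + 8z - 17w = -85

Row-reduce the augmented matrix:
R1 ← R1 / (-14).
R2 ← R2 + 17·R1.
R3 ← R3 − 19·R1.
R4 ← R4 + 19·R1.
R2 ← R2 / (-165/7).
R1 ← R1 + 6/7·R2.
R3 ← R3 − 219/7·R2.
R4 ← R4 + 107/7·R2.
R3 ← R3 / (-507/55).
R1 ← R1 − 21/110·R3.
R2 ← R2 − 541/330·R3.
R4 ← R4 − 1648/165·R3.
R4 ← R4 / (-11708/507).
R1 ← R1 + 61/338·R4.
R2 ← R2 − 1213/1014·R4.
R3 ← R3 − 31/169·R4.
Reading off the reduced rows gives x = 1, y = -1, z = -6, w = 1.

x = 1, y = -1, z = -6, w = 1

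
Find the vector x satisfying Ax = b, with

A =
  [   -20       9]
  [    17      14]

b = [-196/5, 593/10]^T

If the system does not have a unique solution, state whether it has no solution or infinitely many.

Row-reduce the augmented matrix:
R1 ← R1 / (-20).
R2 ← R2 − 17·R1.
R2 ← R2 / (433/20).
R1 ← R1 + 9/20·R2.
Reading off the reduced rows gives x_1 = 5/2, x_2 = 6/5.

x_1 = 5/2, x_2 = 6/5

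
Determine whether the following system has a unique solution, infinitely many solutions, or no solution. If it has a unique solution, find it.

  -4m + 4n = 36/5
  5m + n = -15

m = -14/5, n = -1

Row-reduce the augmented matrix:
R1 ← R1 / (-4).
R2 ← R2 − 5·R1.
R2 ← R2 / (6).
R1 ← R1 + 1·R2.
Reading off the reduced rows gives m = -14/5, n = -1.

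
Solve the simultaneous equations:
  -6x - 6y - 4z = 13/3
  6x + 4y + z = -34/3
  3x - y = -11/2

Row-reduce the augmented matrix:
R1 ← R1 / (-6).
R2 ← R2 − 6·R1.
R3 ← R3 − 3·R1.
R2 ← R2 / (-2).
R1 ← R1 − 1·R2.
R3 ← R3 + 4·R2.
R3 ← R3 / (4).
R1 ← R1 + 5/6·R3.
R2 ← R2 − 3/2·R3.
Reading off the reduced rows gives x = -2, y = -1/2, z = 8/3.

x = -2, y = -1/2, z = 8/3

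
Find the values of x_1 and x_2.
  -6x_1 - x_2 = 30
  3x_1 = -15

Row-reduce the augmented matrix:
R1 ← R1 / (-6).
R2 ← R2 − 3·R1.
R2 ← R2 / (-1/2).
R1 ← R1 − 1/6·R2.
Reading off the reduced rows gives x_1 = -5, x_2 = 0.

x_1 = -5, x_2 = 0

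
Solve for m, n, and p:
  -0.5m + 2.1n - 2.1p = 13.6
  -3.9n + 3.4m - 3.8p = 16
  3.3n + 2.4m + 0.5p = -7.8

Row-reduce the augmented matrix:
R1 ← R1 / (-1/2).
R2 ← R2 − 17/5·R1.
R3 ← R3 − 12/5·R1.
R2 ← R2 / (519/50).
R1 ← R1 + 21/5·R2.
R3 ← R3 − 669/50·R2.
R3 ← R3 / (4749/346).
R1 ← R1 + 539/173·R3.
R2 ← R2 + 904/519·R3.
Reading off the reduced rows gives m = -2, n = 0, p = -6.

m = -2, n = 0, p = -6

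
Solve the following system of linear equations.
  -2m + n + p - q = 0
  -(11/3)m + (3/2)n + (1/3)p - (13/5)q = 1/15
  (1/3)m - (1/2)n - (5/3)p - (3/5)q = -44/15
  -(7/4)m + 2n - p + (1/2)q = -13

no solution

Row-reduce:
R1 ← R1 / (-2).
R2 ← R2 + 11/3·R1.
R3 ← R3 − 1/3·R1.
R4 ← R4 + 7/4·R1.
R2 ← R2 / (-1/3).
R1 ← R1 + 1/2·R2.
R3 ← R3 + 1/3·R2.
R4 ← R4 − 9/8·R2.
Swap R3 and R4.
R3 ← R3 / (-111/16).
R1 ← R1 − 7/4·R3.
R2 ← R2 − 9/2·R3.
Row 4 reduces to 0 = -3, a contradiction. The system is inconsistent.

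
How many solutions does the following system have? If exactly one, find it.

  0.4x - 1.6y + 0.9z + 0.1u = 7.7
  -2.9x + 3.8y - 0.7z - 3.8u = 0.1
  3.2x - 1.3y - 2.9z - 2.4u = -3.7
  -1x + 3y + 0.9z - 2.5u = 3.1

Row-reduce the augmented matrix:
R1 ← R1 / (2/5).
R2 ← R2 + 29/10·R1.
R3 ← R3 − 16/5·R1.
R4 ← R4 + 1·R1.
R2 ← R2 / (-39/5).
R1 ← R1 + 4·R2.
R3 ← R3 − 23/2·R2.
R4 ← R4 + 1·R2.
R3 ← R3 / (-4717/3120).
R1 ← R1 + 115/156·R3.
R2 ← R2 + 233/312·R3.
R4 ← R4 − 3749/1560·R3.
R4 ← R4 / (-333703/23585).
R1 ← R1 − 26405/4717·R4.
R2 ← R2 − 19879/4717·R4.
R3 ← R3 − 24129/4717·R4.
Reading off the reduced rows gives x = -1, y = -3, z = 4, u = -3.

x = -1, y = -3, z = 4, u = -3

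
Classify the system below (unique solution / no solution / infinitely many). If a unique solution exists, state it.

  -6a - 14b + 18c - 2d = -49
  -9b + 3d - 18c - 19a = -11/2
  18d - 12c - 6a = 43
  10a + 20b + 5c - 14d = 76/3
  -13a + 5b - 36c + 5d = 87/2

Row-reduce the augmented matrix:
R1 ← R1 / (-6).
R2 ← R2 + 19·R1.
R3 ← R3 + 6·R1.
R4 ← R4 − 10·R1.
R5 ← R5 + 13·R1.
R2 ← R2 / (106/3).
R1 ← R1 − 7/3·R2.
R3 ← R3 − 14·R2.
R4 ← R4 + 10/3·R2.
R5 ← R5 − 106/3·R2.
R3 ← R3 / (-15/53).
R1 ← R1 − 207/106·R3.
R2 ← R2 + 225/106·R3.
R4 ← R4 − 1480/53·R3.
R4 ← R4 / (1592).
R1 ← R1 − 561/5·R4.
R2 ← R2 + 122·R4.
R3 ← R3 + 288/5·R4.
R5 reduces to 0 = 0, so the extra equation is consistent.
Reading off the reduced rows gives a = -1/2, b = 3, c = -1/3, d = 2.

a = -1/2, b = 3, c = -1/3, d = 2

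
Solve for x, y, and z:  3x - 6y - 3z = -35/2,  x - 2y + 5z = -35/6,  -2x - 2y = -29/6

Row-reduce the augmented matrix:
R1 ← R1 / (3).
R2 ← R2 − 1·R1.
R3 ← R3 + 2·R1.
Swap R2 and R3.
R2 ← R2 / (-6).
R1 ← R1 + 2·R2.
R3 ← R3 / (6).
R1 ← R1 + 1/3·R3.
R2 ← R2 − 1/3·R3.
Reading off the reduced rows gives x = -1/3, y = 11/4, z = 0.

x = -1/3, y = 11/4, z = 0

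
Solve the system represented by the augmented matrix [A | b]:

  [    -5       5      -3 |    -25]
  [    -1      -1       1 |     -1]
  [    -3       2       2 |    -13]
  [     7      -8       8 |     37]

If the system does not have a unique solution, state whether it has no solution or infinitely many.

x_1 = 3, x_2 = -2, x_3 = 0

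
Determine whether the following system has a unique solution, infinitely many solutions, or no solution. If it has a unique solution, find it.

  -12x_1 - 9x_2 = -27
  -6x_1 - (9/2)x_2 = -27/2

Row-reduce:
R1 ← R1 / (-12).
R2 ← R2 + 6·R1.
Rank is 1 with 2 unknowns, leaving x_2 free.

infinitely many solutions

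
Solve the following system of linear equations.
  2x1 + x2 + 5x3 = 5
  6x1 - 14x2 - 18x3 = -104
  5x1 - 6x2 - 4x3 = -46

no solution

Row-reduce:
R1 ← R1 / (2).
R2 ← R2 − 6·R1.
R3 ← R3 − 5·R1.
R2 ← R2 / (-17).
R1 ← R1 − 1/2·R2.
R3 ← R3 + 17/2·R2.
Row 3 reduces to 0 = 1, a contradiction. The system is inconsistent.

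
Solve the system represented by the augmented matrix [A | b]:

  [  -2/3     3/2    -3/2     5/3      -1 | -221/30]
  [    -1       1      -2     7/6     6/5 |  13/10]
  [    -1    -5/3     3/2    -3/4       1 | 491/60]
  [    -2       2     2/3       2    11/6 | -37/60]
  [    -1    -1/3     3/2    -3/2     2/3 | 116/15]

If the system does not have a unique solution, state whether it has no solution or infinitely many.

x_1 = -2, x_2 = -7/5, x_3 = -3/5, x_4 = -3, x_5 = 5/2

Row-reduce the augmented matrix:
R1 ← R1 / (-2/3).
R2 ← R2 + 1·R1.
R3 ← R3 + 1·R1.
R4 ← R4 + 2·R1.
R5 ← R5 + 1·R1.
R2 ← R2 / (-5/4).
R1 ← R1 + 9/4·R2.
R3 ← R3 + 47/12·R2.
R4 ← R4 + 5/2·R2.
R5 ← R5 + 31/12·R2.
R3 ← R3 / (89/30).
R1 ← R1 − 9/5·R3.
R2 ← R2 + 1/5·R3.
R4 ← R4 − 14/3·R3.
R5 ← R5 − 97/30·R3.
R4 ← R4 / (-1436/801).
R1 ← R1 + 59/89·R4.
R2 ← R2 − 201/178·R4.
R3 ← R3 − 167/534·R4.
R5 ← R5 + 803/356·R4.
R5 ← R5 / (-1378637/172320).
R1 ← R1 + 8619/2872·R5.
R2 ← R2 − 85773/28720·R5.
R3 ← R3 + 13567/28720·R5.
R4 ← R4 + 70557/14360·R5.
Reading off the reduced rows gives x_1 = -2, x_2 = -7/5, x_3 = -3/5, x_4 = -3, x_5 = 5/2.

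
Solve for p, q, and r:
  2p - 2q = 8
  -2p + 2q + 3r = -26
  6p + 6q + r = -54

p = -2, q = -6, r = -6

Row-reduce the augmented matrix:
R1 ← R1 / (2).
R2 ← R2 + 2·R1.
R3 ← R3 − 6·R1.
Swap R2 and R3.
R2 ← R2 / (12).
R1 ← R1 + 1·R2.
R3 ← R3 / (3).
R1 ← R1 − 1/12·R3.
R2 ← R2 − 1/12·R3.
Reading off the reduced rows gives p = -2, q = -6, r = -6.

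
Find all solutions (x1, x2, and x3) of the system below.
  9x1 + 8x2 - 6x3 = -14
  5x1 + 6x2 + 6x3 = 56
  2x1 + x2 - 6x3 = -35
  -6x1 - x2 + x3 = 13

x1 = -2, x2 = 5, x3 = 6

Row-reduce the augmented matrix:
R1 ← R1 / (9).
R2 ← R2 − 5·R1.
R3 ← R3 − 2·R1.
R4 ← R4 + 6·R1.
R2 ← R2 / (14/9).
R1 ← R1 − 8/9·R2.
R3 ← R3 + 7/9·R2.
R4 ← R4 − 13/3·R2.
Swap R3 and R4.
R3 ← R3 / (-29).
R1 ← R1 + 6·R3.
R2 ← R2 − 6·R3.
R4 reduces to 0 = 0, so the extra equation is consistent.
Reading off the reduced rows gives x1 = -2, x2 = 5, x3 = 6.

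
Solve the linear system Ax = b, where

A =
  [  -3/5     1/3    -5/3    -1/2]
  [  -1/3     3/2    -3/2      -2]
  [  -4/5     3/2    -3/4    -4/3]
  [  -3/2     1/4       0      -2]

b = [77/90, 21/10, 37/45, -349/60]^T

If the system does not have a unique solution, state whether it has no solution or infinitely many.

Row-reduce the augmented matrix:
R1 ← R1 / (-3/5).
R2 ← R2 + 1/3·R1.
R3 ← R3 + 4/5·R1.
R4 ← R4 + 3/2·R1.
R2 ← R2 / (71/54).
R1 ← R1 + 5/9·R2.
R3 ← R3 − 19/18·R2.
R4 ← R4 + 7/12·R2.
R3 ← R3 / (549/284).
R1 ← R1 − 180/71·R3.
R2 ← R2 + 31/71·R3.
R4 ← R4 − 1111/284·R3.
R4 ← R4 / (-80/27).
R1 ← R1 + 5/6·R4.
R2 ← R2 + 31/27·R4.
R3 ← R3 − 10/27·R4.
Reading off the reduced rows gives x_1 = 5/2, x_2 = 12/5, x_3 = -4/3, x_4 = 4/3.

x_1 = 5/2, x_2 = 12/5, x_3 = -4/3, x_4 = 4/3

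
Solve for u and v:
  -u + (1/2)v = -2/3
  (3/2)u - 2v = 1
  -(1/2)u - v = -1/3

u = 2/3, v = 0

Row-reduce the augmented matrix:
R1 ← R1 / (-1).
R2 ← R2 − 3/2·R1.
R3 ← R3 + 1/2·R1.
R2 ← R2 / (-5/4).
R1 ← R1 + 1/2·R2.
R3 ← R3 + 5/4·R2.
R3 reduces to 0 = 0, so the extra equation is consistent.
Reading off the reduced rows gives u = 2/3, v = 0.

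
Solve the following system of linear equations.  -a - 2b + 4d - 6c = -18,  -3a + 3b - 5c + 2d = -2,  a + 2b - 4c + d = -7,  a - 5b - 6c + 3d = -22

a = -2, b = 1, c = 1, d = -3

Row-reduce the augmented matrix:
R1 ← R1 / (-1).
R2 ← R2 + 3·R1.
R3 ← R3 − 1·R1.
R4 ← R4 − 1·R1.
R2 ← R2 / (9).
R1 ← R1 − 2·R2.
R4 ← R4 + 7·R2.
R3 ← R3 / (-10).
R1 ← R1 − 28/9·R3.
R2 ← R2 − 13/9·R3.
R4 ← R4 + 17/9·R3.
R4 ← R4 / (-31/18).
R1 ← R1 + 2/9·R4.
R2 ← R2 + 7/18·R4.
R3 ← R3 + 1/2·R4.
Reading off the reduced rows gives a = -2, b = 1, c = 1, d = -3.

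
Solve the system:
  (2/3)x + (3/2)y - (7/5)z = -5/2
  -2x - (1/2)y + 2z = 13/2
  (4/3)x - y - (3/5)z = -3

no solution

Row-reduce:
R1 ← R1 / (2/3).
R2 ← R2 + 2·R1.
R3 ← R3 − 4/3·R1.
R2 ← R2 / (4).
R1 ← R1 − 9/4·R2.
R3 ← R3 + 4·R2.
Row 3 reduces to 0 = 1, a contradiction. The system is inconsistent.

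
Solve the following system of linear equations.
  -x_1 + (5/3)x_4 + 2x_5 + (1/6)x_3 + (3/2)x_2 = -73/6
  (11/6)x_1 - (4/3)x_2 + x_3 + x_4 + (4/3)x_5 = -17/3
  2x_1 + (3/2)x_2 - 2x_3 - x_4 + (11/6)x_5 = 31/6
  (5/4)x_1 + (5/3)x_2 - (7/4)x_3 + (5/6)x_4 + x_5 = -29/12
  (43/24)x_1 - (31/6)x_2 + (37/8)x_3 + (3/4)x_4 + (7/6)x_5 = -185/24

Row-reduce:
R1 ← R1 / (-1).
R2 ← R2 − 11/6·R1.
R3 ← R3 − 2·R1.
R4 ← R4 − 5/4·R1.
R5 ← R5 − 43/24·R1.
R2 ← R2 / (17/12).
R1 ← R1 + 3/2·R2.
R3 ← R3 − 9/2·R2.
R4 ← R4 − 85/24·R2.
R5 ← R5 + 119/48·R2.
R3 ← R3 / (-593/102).
R1 ← R1 − 62/51·R3.
R2 ← R2 − 47/51·R3.
R4 ← R4 + 173/36·R3.
R5 ← R5 − 173/24·R3.
R4 ← R4 / (888/593).
R1 ← R1 − 250/593·R4.
R2 ← R2 − 706/593·R4.
R3 ← R3 − 1076/593·R4.
R5 ← R5 + 1332/593·R4.
Rank is 4 with 5 unknowns, leaving x_5 free.

infinitely many solutions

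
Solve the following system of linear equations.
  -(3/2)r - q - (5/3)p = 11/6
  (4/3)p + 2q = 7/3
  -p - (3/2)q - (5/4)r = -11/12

p = -2, q = 5/2, r = -2/3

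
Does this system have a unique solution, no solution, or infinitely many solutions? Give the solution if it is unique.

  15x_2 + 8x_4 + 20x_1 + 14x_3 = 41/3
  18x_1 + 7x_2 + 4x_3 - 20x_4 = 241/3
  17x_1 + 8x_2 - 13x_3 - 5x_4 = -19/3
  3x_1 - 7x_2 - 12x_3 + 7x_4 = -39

x_1 = 1, x_2 = -1, x_3 = 7/3, x_4 = -3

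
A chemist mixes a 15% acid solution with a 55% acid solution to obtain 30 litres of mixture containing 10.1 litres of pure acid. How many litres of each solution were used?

litres of solution A: 16, litres of solution B: 14

Let a = litres of solution A, b = litres of solution B.
  a + b = 30
  (3/20)a + (11/20)b = 101/10
From equation 1: a = 30 − b.
Substitute into equation 2 and solve: b = 14.
Then a = 16.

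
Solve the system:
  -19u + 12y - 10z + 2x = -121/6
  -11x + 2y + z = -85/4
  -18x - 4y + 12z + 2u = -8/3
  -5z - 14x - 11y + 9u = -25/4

Row-reduce the augmented matrix:
R1 ← R1 / (2).
R2 ← R2 + 11·R1.
R3 ← R3 + 18·R1.
R4 ← R4 + 14·R1.
R2 ← R2 / (68).
R1 ← R1 − 6·R2.
R3 ← R3 − 104·R2.
R4 ← R4 − 73·R2.
R3 ← R3 / (78/17).
R1 ← R1 + 4/17·R3.
R2 ← R2 + 27/34·R3.
R4 ← R4 + 579/34·R3.
R4 ← R4 / (-367/8).
R1 ← R1 + 3/4·R4.
R2 ← R2 + 25/8·R4.
R3 ← R3 + 2·R4.
Reading off the reduced rows gives x = 3/2, y = -3, z = 5/4, u = -4/3.

x = 3/2, y = -3, z = 5/4, u = -4/3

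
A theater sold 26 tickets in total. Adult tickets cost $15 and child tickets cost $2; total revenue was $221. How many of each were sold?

Let a = adult tickets, c = child tickets.
  a + c = 26
  15a + 2c = 221
Row-reduce the augmented matrix:
R2 ← R2 − 15·R1.
R2 ← R2 / (-13).
R1 ← R1 − 1·R2.
Reading off the reduced rows gives a = 13, c = 13.

adult tickets: 13, child tickets: 13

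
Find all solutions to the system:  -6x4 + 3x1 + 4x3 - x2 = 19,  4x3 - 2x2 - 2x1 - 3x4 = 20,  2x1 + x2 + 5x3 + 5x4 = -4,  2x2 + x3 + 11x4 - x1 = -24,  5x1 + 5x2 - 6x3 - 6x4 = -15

no solution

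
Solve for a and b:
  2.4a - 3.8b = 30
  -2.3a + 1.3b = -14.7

Row-reduce the augmented matrix:
R1 ← R1 / (12/5).
R2 ← R2 + 23/10·R1.
R2 ← R2 / (-281/120).
R1 ← R1 + 19/12·R2.
Reading off the reduced rows gives a = 3, b = -6.

a = 3, b = -6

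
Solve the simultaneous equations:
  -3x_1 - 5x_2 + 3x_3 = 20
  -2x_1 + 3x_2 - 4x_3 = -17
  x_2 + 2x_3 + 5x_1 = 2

x_1 = -1, x_2 = -1, x_3 = 4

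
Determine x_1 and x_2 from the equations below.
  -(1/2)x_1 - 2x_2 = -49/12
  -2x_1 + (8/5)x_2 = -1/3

x_1 = 3/2, x_2 = 5/3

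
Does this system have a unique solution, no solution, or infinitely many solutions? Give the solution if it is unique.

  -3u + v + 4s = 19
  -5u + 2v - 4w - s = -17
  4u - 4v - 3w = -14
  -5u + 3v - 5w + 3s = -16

Row-reduce the augmented matrix:
R1 ← R1 / (-3).
R2 ← R2 + 5·R1.
R3 ← R3 − 4·R1.
R4 ← R4 + 5·R1.
R2 ← R2 / (1/3).
R1 ← R1 + 1/3·R2.
R3 ← R3 + 8/3·R2.
R4 ← R4 − 4/3·R2.
R3 ← R3 / (-35).
R1 ← R1 + 4·R3.
R2 ← R2 + 12·R3.
R4 ← R4 − 11·R3.
R4 ← R4 / (47/5).
R1 ← R1 + 13/5·R4.
R2 ← R2 + 19/5·R4.
R3 ← R3 − 8/5·R4.
Reading off the reduced rows gives u = -4, v = -5, w = 6, s = 3.

u = -4, v = -5, w = 6, s = 3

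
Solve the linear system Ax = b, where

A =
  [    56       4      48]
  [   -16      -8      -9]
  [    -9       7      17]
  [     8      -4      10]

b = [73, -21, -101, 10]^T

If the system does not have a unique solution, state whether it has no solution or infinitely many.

no solution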